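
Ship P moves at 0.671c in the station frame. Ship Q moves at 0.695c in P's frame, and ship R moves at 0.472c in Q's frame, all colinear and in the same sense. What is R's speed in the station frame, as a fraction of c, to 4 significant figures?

Compose boost 2: (0.695 + 0.671)/(1 + 0.695×0.671) = 1.366/1.46635 = 0.931568
Compose boost 3: (0.472 + 0.931568)/(1 + 0.472×0.931568) = 1.40357/1.43970 = 0.9749

u ≈ 0.9749c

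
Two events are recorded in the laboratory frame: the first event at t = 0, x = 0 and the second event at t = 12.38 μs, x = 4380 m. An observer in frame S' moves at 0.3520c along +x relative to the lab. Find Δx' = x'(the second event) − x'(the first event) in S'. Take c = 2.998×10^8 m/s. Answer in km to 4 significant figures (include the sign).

γ = 1/√(1 − 0.3520²) = 1.06838
Δx' = γ(Δx − vΔt) = 1.06838 × (4380 m − 0.3520×(2.998×10^8 m/s)×12.38×10^-6 s)
= 1.06838 × (3073.54 m) = 3.284 km

Δx' ≈ 3.284 km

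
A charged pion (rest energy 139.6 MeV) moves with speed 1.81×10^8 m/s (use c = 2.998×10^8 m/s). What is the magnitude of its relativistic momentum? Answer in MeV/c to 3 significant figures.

β = v/c = 1.81×10^8 / 2.998×10^8 = 0.60374
γ = 1/√(1 − 0.60374²) = 1.2544
p = γβm₀c = 1.2544 × 0.60374 × 139.6 MeV/c = 106 MeV/c

p ≈ 106 MeV/c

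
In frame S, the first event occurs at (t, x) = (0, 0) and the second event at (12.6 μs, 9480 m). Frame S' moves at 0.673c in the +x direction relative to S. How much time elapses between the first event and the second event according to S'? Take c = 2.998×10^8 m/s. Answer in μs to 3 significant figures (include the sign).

Δt' ≈ -11.7 μs

γ = 1/√(1 − 0.673²) = 1.3520
Δt' = γ(Δt − vΔx/c²) = 1.3520 × (12.6 μs − 0.673×9480 m / (2.998×10^8 m/s))
= 1.3520 × (-8.6810 μs) = -11.7 μs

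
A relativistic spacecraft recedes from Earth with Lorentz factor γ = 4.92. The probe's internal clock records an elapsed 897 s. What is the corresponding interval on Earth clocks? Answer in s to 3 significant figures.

Δt ≈ 4410 s

γ = 4.92 (given)
Time dilation: Δt = γτ₀ = 4.92 × 897 s = 4410 s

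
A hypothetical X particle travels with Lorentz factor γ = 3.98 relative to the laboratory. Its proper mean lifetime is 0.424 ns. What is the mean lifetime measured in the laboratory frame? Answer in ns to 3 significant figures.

γ = 3.98 (given)
Time dilation: Δt = γτ₀ = 3.98 × 0.424 ns = 1.69 ns

Δt ≈ 1.69 ns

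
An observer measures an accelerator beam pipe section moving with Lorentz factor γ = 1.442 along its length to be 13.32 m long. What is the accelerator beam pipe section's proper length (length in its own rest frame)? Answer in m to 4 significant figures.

L₀ ≈ 19.21 m

γ = 1.442 (given)
L₀ = γL = 1.442 × 13.32 = 19.21 m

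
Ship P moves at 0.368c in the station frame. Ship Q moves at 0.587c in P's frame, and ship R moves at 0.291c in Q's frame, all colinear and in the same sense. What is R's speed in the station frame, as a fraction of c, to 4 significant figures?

u ≈ 0.8761c

Compose boost 2: (0.587 + 0.368)/(1 + 0.587×0.368) = 0.9550/1.21602 = 0.785352
Compose boost 3: (0.291 + 0.785352)/(1 + 0.291×0.785352) = 1.07635/1.22854 = 0.8761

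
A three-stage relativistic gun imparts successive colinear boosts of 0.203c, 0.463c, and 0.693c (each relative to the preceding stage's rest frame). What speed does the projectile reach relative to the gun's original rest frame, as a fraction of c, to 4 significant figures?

u ≈ 0.9155c

Compose boost 2: (0.463 + 0.203)/(1 + 0.463×0.203) = 0.6660/1.09399 = 0.608781
Compose boost 3: (0.693 + 0.608781)/(1 + 0.693×0.608781) = 1.30178/1.42189 = 0.9155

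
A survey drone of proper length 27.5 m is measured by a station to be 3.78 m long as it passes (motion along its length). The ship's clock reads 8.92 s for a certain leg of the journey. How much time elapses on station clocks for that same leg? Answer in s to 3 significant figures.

Length contraction ⇒ γ = L₀/L = 27.5/3.78 = 7.2751
Time dilation: Δt = γτ₀ = 7.2751 × 8.92 s = 64.9 s

Δt ≈ 64.9 s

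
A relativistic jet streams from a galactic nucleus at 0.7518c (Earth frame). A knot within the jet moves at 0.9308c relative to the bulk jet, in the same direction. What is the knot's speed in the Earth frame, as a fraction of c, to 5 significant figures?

Relativistic velocity addition: u = (u' + v)/(1 + u'v/c²)
= (0.9308 + 0.7518)/(1 + 0.9308×0.7518) = 1.6826/1.699775 = 0.98990

u ≈ 0.98990c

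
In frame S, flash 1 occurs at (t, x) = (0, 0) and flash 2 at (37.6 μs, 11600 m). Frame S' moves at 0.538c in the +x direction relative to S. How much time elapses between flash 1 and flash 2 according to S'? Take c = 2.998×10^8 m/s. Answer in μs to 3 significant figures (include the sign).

Δt' ≈ 19.9 μs

γ = 1/√(1 − 0.538²) = 1.1863
Δt' = γ(Δt − vΔx/c²) = 1.1863 × (37.6 μs − 0.538×11600 m / (2.998×10^8 m/s))
= 1.1863 × (16.783 μs) = 19.9 μs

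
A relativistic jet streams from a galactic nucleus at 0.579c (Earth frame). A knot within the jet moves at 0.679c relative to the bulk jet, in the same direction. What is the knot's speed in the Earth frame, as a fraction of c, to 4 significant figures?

u ≈ 0.9030c

Relativistic velocity addition: u = (u' + v)/(1 + u'v/c²)
= (0.679 + 0.579)/(1 + 0.679×0.579) = 1.258/1.39314 = 0.9030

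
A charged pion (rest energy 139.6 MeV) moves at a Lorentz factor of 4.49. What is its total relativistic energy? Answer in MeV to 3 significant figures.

E ≈ 627 MeV

γ = 4.49 (given)
E = γm₀c² = 4.49 × 139.6 MeV = 627 MeV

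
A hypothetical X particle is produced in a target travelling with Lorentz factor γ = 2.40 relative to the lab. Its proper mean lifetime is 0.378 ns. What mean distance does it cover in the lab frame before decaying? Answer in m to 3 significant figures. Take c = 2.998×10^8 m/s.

β = √(1 − 1/γ²) = √(1 − 1/2.40²) = 0.90906
Dilated lifetime: Δt = γτ₀ = 2.40 × 0.378 ns = 0.90720 ns
d = vΔt = 0.90906c × 0.90720 ns = 2.7254×10^8 m/s × 9.0720×10^-10 s = 0.247 m

d ≈ 0.247 m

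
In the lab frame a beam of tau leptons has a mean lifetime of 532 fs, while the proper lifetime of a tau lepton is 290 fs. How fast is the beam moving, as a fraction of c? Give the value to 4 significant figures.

γ = Δt/τ₀ = 532/290 = 1.83448
β = √(1 − 1/γ²) = √(1 − 1/1.83448²) = 0.8384

β ≈ 0.8384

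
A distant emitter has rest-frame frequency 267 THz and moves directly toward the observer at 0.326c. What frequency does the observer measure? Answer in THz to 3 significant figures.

f_obs ≈ 375 THz

Relativistic Doppler: f_obs = f_src √((1+β)/(1−β))
= 267 × √(1.3260/0.67400) = 267 × 1.4026 = 375 THz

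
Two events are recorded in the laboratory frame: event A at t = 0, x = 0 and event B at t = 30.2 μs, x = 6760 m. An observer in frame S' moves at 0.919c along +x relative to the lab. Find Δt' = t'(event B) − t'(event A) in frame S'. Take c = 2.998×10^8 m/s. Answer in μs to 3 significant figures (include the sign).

γ = 1/√(1 − 0.919²) = 2.5364
Δt' = γ(Δt − vΔx/c²) = 2.5364 × (30.2 μs − 0.919×6760 m / (2.998×10^8 m/s))
= 2.5364 × (9.4781 μs) = 24.0 μs

Δt' ≈ 24.0 μs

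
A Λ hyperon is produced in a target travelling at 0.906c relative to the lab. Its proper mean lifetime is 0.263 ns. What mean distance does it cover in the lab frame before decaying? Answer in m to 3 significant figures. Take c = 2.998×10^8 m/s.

γ = 1/√(1 − 0.906²) = 2.3625
Dilated lifetime: Δt = γτ₀ = 2.3625 × 0.263 ns = 0.62134 ns
d = vΔt = 0.906c × 0.62134 ns = 2.7162×10^8 m/s × 6.2134×10^-10 s = 0.169 m

d ≈ 0.169 m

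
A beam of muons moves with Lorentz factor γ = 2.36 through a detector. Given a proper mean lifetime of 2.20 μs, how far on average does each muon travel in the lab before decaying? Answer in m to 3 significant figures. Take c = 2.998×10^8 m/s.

β = √(1 − 1/γ²) = √(1 − 1/2.36²) = 0.90579
Dilated lifetime: Δt = γτ₀ = 2.36 × 2.20 μs = 5.1920 μs
d = vΔt = 0.90579c × 5.1920 μs = 2.7156×10^8 m/s × 5.1920×10^-6 s = 1410 m

d ≈ 1410 m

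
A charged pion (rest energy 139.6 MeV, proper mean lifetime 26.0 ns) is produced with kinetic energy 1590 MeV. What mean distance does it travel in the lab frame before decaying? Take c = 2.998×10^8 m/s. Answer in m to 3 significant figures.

d ≈ 96.3 m

γ = 1 + K/(m₀c²) = 1 + 1590/139.6 = 12.390
β = √(1 − 1/γ²) = 0.99674
Dilated lifetime: γτ₀ = 12.390 × 26.0 ns = 322.13 ns
d = βc·γτ₀ = 0.99674 × (2.998×10^8 m/s) × 3.2213×10^-7 s = 96.3 m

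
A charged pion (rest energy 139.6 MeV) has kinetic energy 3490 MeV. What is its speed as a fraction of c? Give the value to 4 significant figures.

β ≈ 0.9993

γ = 1 + K/(m₀c²) = 1 + 3490/139.6 = 26.0000
β = √(1 − 1/γ²) = 0.9993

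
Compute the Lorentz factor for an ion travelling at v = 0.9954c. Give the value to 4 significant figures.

γ ≈ 10.44

γ = 1/√(1 − β²) = 1/√(1 − 0.9954²) = 1/√(0.00917884) = 10.44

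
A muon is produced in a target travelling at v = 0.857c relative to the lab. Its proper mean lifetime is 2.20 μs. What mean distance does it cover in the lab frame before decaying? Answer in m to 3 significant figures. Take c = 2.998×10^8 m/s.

γ = 1/√(1 − 0.857²) = 1.9406
Dilated lifetime: Δt = γτ₀ = 1.9406 × 2.20 μs = 4.2692 μs
d = vΔt = 0.857c × 4.2692 μs = 2.5693×10^8 m/s × 4.2692×10^-6 s = 1100 m

d ≈ 1100 m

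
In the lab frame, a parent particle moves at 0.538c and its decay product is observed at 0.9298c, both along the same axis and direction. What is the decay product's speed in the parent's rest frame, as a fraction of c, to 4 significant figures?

u' ≈ 0.7840c

Inverse velocity addition: u' = (u − v)/(1 − uv/c²)
= (0.9298 − 0.538)/(1 − 0.9298×0.538) = 0.3918/0.499768 = 0.7840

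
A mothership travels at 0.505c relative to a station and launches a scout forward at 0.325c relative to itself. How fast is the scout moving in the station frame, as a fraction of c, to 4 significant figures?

Compose boost 2: (0.325 + 0.505)/(1 + 0.325×0.505) = 0.8300/1.16413 = 0.7130

u ≈ 0.7130c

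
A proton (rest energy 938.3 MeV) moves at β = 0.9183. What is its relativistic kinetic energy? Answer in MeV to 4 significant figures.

γ = 1/√(1 − 0.9183²) = 2.52598
K = (γ − 1)m₀c² = (2.52598 − 1) × 938.3 MeV = 1.52598 × 938.3 MeV = 1432 MeV

K ≈ 1432 MeV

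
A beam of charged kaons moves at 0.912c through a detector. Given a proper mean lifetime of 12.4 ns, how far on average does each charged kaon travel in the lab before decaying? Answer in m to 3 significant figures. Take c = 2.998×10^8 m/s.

d ≈ 8.27 m

γ = 1/√(1 − 0.912²) = 2.4379
Dilated lifetime: Δt = γτ₀ = 2.4379 × 12.4 ns = 30.230 ns
d = vΔt = 0.912c × 30.230 ns = 2.7342×10^8 m/s × 3.0230×10^-8 s = 8.27 m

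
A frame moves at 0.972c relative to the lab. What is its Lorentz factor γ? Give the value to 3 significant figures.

γ = 1/√(1 − β²) = 1/√(1 − 0.972²) = 1/√(0.055216) = 4.26

γ ≈ 4.26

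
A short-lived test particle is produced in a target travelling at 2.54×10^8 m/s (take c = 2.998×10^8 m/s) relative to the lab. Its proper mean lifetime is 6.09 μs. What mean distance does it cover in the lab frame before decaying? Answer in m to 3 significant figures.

d ≈ 2910 m

β = v/c = 2.54×10^8 / 2.998×10^8 = 0.84723
γ = 1/√(1 − 0.84723²) = 1.8824
Dilated lifetime: Δt = γτ₀ = 1.8824 × 6.09 μs = 11.464 μs
d = vΔt = 0.84723c × 11.464 μs = 2.5400×10^8 m/s × 1.1464×10^-5 s = 2910 m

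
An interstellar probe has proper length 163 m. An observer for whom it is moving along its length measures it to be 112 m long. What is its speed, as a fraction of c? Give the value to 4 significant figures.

γ = L₀/L = 163/112 = 1.45536
β = √(1 − 1/γ²) = 0.7265

β ≈ 0.7265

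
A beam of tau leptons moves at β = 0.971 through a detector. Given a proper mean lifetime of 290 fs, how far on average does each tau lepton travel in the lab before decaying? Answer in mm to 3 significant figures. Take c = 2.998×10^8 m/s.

γ = 1/√(1 − 0.971²) = 4.1827
Dilated lifetime: Δt = γτ₀ = 4.1827 × 290 fs = 1213.0 fs
d = vΔt = 0.971c × 1213.0 fs = 2.9111×10^8 m/s × 1.2130×10^-12 s = 0.353 mm

d ≈ 0.353 mm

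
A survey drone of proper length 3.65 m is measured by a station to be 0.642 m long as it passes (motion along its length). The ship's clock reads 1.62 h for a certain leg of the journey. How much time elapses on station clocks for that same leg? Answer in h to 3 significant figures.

Length contraction ⇒ γ = L₀/L = 3.65/0.642 = 5.6854
Time dilation: Δt = γτ₀ = 5.6854 × 1.62 h = 9.21 h

Δt ≈ 9.21 h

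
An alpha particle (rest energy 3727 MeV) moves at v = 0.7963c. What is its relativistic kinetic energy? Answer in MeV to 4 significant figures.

K ≈ 2434 MeV

γ = 1/√(1 − 0.7963²) = 1.65316
K = (γ − 1)m₀c² = (1.65316 − 1) × 3727 MeV = 0.653161 × 3727 MeV = 2434 MeV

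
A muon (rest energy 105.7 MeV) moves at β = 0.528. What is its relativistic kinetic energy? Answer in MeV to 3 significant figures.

K ≈ 18.8 MeV

γ = 1/√(1 − 0.528²) = 1.1775
K = (γ − 1)m₀c² = (1.1775 − 1) × 105.7 MeV = 0.17752 × 105.7 MeV = 18.8 MeV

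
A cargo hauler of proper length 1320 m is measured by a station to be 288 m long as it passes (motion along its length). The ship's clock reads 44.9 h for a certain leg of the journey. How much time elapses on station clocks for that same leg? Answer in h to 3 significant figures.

Length contraction ⇒ γ = L₀/L = 1320/288 = 4.5833
Time dilation: Δt = γτ₀ = 4.5833 × 44.9 h = 206 h

Δt ≈ 206 h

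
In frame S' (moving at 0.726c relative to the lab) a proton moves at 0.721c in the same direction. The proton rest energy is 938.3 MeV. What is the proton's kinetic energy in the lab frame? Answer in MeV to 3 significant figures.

u_lab = (0.721 + 0.726)/(1 + 0.721×0.726) = 0.949820
γ = 1/√(1 − 0.949820²) = 3.1970
K = (γ − 1)m₀c² = (3.1970 − 1) × 938.3 = 2.1970 × 938.3 = 2060 MeV

K ≈ 2060 MeV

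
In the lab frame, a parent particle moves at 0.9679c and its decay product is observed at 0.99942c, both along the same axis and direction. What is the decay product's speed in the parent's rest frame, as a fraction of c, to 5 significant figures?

Inverse velocity addition: u' = (u − v)/(1 − uv/c²)
= (0.99942 − 0.9679)/(1 − 0.99942×0.9679) = 0.031520/0.03266138 = 0.96505

u' ≈ 0.96505c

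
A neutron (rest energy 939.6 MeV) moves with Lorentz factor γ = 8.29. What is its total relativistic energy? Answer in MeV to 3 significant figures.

E ≈ 7790 MeV

γ = 8.29 (given)
E = γm₀c² = 8.29 × 939.6 MeV = 7790 MeV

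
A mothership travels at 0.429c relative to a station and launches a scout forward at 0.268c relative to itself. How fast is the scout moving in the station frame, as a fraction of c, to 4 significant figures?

u ≈ 0.6251c

Compose boost 2: (0.268 + 0.429)/(1 + 0.268×0.429) = 0.6970/1.11497 = 0.6251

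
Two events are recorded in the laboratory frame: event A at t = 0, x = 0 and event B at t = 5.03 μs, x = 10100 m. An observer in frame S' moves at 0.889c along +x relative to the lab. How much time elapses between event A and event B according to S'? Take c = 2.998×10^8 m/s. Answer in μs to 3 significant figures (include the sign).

Δt' ≈ -54.4 μs

γ = 1/√(1 − 0.889²) = 2.1838
Δt' = γ(Δt − vΔx/c²) = 2.1838 × (5.03 μs − 0.889×10100 m / (2.998×10^8 m/s))
= 2.1838 × (-24.920 μs) = -54.4 μs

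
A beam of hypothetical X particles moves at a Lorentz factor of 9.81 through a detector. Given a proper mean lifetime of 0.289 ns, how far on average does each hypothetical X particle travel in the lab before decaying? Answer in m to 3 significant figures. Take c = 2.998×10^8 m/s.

β = √(1 − 1/γ²) = √(1 − 1/9.81²) = 0.99479
Dilated lifetime: Δt = γτ₀ = 9.81 × 0.289 ns = 2.8351 ns
d = vΔt = 0.99479c × 2.8351 ns = 2.9824×10^8 m/s × 2.8351×10^-9 s = 0.846 m

d ≈ 0.846 m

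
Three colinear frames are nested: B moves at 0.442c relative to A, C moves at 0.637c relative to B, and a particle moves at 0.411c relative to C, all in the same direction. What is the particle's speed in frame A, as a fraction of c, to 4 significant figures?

u ≈ 0.9308c

Compose boost 2: (0.637 + 0.442)/(1 + 0.637×0.442) = 1.079/1.28155 = 0.841947
Compose boost 3: (0.411 + 0.841947)/(1 + 0.411×0.841947) = 1.25295/1.34604 = 0.9308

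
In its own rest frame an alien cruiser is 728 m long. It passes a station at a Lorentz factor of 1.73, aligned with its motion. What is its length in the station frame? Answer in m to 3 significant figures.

γ = 1.73 (given)
Length contraction: L = L₀/γ = 728/1.73 = 421 m

L ≈ 421 m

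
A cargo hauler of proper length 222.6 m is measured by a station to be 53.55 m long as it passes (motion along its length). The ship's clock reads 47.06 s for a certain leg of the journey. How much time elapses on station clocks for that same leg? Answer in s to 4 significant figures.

Δt ≈ 195.6 s

Length contraction ⇒ γ = L₀/L = 222.6/53.55 = 4.15686
Time dilation: Δt = γτ₀ = 4.15686 × 47.06 s = 195.6 s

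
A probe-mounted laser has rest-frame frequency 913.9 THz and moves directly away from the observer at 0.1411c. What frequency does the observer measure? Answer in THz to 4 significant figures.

Relativistic Doppler: f_obs = f_src √((1−β)/(1+β))
= 913.9 × √(0.858900/1.14110) = 913.9 × 0.867580 = 792.9 THz

f_obs ≈ 792.9 THz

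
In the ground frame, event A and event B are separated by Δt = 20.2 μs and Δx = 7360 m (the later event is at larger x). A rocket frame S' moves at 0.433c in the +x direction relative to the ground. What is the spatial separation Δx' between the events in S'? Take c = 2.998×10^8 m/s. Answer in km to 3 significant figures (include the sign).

Δx' ≈ 5.26 km

γ = 1/√(1 − 0.433²) = 1.1094
Δx' = γ(Δx − vΔt) = 1.1094 × (7360 m − 0.433×(2.998×10^8 m/s)×20.2×10^-6 s)
= 1.1094 × (4737.8 m) = 5.26 km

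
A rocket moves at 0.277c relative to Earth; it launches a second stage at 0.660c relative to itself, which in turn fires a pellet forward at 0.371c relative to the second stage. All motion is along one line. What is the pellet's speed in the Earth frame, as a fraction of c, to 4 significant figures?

Compose boost 2: (0.660 + 0.277)/(1 + 0.660×0.277) = 0.9370/1.18282 = 0.792175
Compose boost 3: (0.371 + 0.792175)/(1 + 0.371×0.792175) = 1.16317/1.29390 = 0.8990

u ≈ 0.8990c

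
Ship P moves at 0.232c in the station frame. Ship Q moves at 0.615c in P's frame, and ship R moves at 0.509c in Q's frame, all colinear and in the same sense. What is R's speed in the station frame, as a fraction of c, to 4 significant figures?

Compose boost 2: (0.615 + 0.232)/(1 + 0.615×0.232) = 0.8470/1.14268 = 0.741240
Compose boost 3: (0.509 + 0.741240)/(1 + 0.509×0.741240) = 1.25024/1.37729 = 0.9078

u ≈ 0.9078c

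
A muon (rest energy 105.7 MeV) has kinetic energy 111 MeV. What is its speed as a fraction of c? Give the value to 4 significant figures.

γ = 1 + K/(m₀c²) = 1 + 111/105.7 = 2.05014
β = √(1 − 1/γ²) = 0.8730

β ≈ 0.8730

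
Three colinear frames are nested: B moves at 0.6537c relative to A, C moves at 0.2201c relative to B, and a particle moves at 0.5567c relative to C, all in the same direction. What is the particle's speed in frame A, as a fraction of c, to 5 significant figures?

u ≈ 0.92656c

Compose boost 2: (0.2201 + 0.6537)/(1 + 0.2201×0.6537) = 0.87380/1.143879 = 0.7638917
Compose boost 3: (0.5567 + 0.7638917)/(1 + 0.5567×0.7638917) = 1.320592/1.425259 = 0.92656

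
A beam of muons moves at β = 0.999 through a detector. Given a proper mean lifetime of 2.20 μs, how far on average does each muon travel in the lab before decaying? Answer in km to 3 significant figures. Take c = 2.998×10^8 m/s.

d ≈ 14.7 km

γ = 1/√(1 − 0.999²) = 22.366
Dilated lifetime: Δt = γτ₀ = 22.366 × 2.20 μs = 49.206 μs
d = vΔt = 0.999c × 49.206 μs = 2.9950×10^8 m/s × 4.9206×10^-5 s = 14.7 km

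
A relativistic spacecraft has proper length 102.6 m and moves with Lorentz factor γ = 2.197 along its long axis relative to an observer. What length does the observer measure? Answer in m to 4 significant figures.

γ = 2.197 (given)
Length contraction: L = L₀/γ = 102.6/2.197 = 46.70 m

L ≈ 46.70 m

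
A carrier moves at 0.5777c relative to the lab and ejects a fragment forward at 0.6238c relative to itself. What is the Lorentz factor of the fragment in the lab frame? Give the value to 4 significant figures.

u_lab = (0.6238 + 0.5777)/(1 + 0.6238×0.5777) = 1.2015/1.360369 = 0.8832161
γ = 1/√(1 − 0.8832161²) = 2.132

γ ≈ 2.132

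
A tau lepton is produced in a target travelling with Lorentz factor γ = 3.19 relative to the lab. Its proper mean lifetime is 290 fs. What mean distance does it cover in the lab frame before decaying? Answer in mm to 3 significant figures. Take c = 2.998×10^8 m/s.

β = √(1 − 1/γ²) = √(1 − 1/3.19²) = 0.94959
Dilated lifetime: Δt = γτ₀ = 3.19 × 290 fs = 925.10 fs
d = vΔt = 0.94959c × 925.10 fs = 2.8469×10^8 m/s × 9.2510×10^-13 s = 0.263 mm

d ≈ 0.263 mm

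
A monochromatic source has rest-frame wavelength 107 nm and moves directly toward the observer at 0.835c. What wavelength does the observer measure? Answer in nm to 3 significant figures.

Relativistic Doppler: λ_obs = λ_src √((1−β)/(1+β))
= 107 × √(0.16500/1.8350) = 107 × 0.29986 = 32.1 nm

λ_obs ≈ 32.1 nm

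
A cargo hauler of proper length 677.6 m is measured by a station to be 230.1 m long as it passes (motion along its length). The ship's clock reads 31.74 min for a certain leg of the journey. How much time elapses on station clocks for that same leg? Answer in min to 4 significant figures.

Length contraction ⇒ γ = L₀/L = 677.6/230.1 = 2.94481
Time dilation: Δt = γτ₀ = 2.94481 × 31.74 min = 93.47 min

Δt ≈ 93.47 min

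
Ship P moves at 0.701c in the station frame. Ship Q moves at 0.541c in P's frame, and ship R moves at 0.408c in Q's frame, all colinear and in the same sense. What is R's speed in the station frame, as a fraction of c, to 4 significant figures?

u ≈ 0.9569c

Compose boost 2: (0.541 + 0.701)/(1 + 0.541×0.701) = 1.242/1.37924 = 0.900495
Compose boost 3: (0.408 + 0.900495)/(1 + 0.408×0.900495) = 1.30850/1.36740 = 0.9569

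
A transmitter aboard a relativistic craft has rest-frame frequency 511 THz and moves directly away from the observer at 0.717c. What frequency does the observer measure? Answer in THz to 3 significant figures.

f_obs ≈ 207 THz

Relativistic Doppler: f_obs = f_src √((1−β)/(1+β))
= 511 × √(0.28300/1.7170) = 511 × 0.40598 = 207 THz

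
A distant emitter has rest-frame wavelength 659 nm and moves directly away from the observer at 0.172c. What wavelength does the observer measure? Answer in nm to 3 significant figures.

Relativistic Doppler: λ_obs = λ_src √((1+β)/(1−β))
= 659 × √(1.1720/0.82800) = 659 × 1.1897 = 784 nm

λ_obs ≈ 784 nm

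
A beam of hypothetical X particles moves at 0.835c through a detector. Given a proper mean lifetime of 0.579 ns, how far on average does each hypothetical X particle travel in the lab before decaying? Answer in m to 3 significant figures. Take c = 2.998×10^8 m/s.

γ = 1/√(1 − 0.835²) = 1.8174
Dilated lifetime: Δt = γτ₀ = 1.8174 × 0.579 ns = 1.0522 ns
d = vΔt = 0.835c × 1.0522 ns = 2.5033×10^8 m/s × 1.0522×10^-9 s = 0.263 m

d ≈ 0.263 m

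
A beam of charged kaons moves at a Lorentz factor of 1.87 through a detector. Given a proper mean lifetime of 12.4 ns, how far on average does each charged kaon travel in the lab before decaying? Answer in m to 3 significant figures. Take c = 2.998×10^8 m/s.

d ≈ 5.87 m

β = √(1 − 1/γ²) = √(1 − 1/1.87²) = 0.84500
Dilated lifetime: Δt = γτ₀ = 1.87 × 12.4 ns = 23.188 ns
d = vΔt = 0.84500c × 23.188 ns = 2.5333×10^8 m/s × 2.3188×10^-8 s = 5.87 m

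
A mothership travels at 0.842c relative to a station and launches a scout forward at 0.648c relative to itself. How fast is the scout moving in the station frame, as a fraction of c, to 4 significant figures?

u ≈ 0.9640c

Compose boost 2: (0.648 + 0.842)/(1 + 0.648×0.842) = 1.490/1.54562 = 0.9640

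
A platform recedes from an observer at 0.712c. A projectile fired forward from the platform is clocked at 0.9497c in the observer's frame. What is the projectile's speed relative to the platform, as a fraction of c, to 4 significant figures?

Inverse velocity addition: u' = (u − v)/(1 − uv/c²)
= (0.9497 − 0.712)/(1 − 0.9497×0.712) = 0.2377/0.323814 = 0.7341

u' ≈ 0.7341c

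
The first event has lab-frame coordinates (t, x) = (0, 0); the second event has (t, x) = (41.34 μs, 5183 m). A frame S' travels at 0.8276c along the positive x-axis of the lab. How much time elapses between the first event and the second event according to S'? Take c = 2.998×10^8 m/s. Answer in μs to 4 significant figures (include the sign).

γ = 1/√(1 − 0.8276²) = 1.78152
Δt' = γ(Δt − vΔx/c²) = 1.78152 × (41.34 μs − 0.8276×5183 m / (2.998×10^8 m/s))
= 1.78152 × (27.0323 μs) = 48.16 μs

Δt' ≈ 48.16 μs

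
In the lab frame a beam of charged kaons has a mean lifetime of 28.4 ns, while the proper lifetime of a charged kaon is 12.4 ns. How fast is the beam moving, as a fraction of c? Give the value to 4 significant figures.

γ = Δt/τ₀ = 28.4/12.4 = 2.29032
β = √(1 − 1/γ²) = √(1 − 1/2.29032²) = 0.8996

β ≈ 0.8996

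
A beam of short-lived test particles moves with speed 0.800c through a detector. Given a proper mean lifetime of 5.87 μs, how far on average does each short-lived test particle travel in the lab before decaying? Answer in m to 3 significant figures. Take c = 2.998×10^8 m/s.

d ≈ 2350 m

γ = 1/√(1 − 0.800²) = 1.6667
Dilated lifetime: Δt = γτ₀ = 1.6667 × 5.87 μs = 9.7833 μs
d = vΔt = 0.800c × 9.7833 μs = 2.3984×10^8 m/s × 9.7833×10^-6 s = 2350 m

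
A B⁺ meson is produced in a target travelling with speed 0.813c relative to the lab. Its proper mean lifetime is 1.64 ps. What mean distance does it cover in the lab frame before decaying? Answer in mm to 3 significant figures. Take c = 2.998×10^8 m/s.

γ = 1/√(1 − 0.813²) = 1.7174
Dilated lifetime: Δt = γτ₀ = 1.7174 × 1.64 ps = 2.8166 ps
d = vΔt = 0.813c × 2.8166 ps = 2.4374×10^8 m/s × 2.8166×10^-12 s = 0.687 mm

d ≈ 0.687 mm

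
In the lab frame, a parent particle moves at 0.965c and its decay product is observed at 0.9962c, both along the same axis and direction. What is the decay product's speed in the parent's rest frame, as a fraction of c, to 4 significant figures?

Inverse velocity addition: u' = (u − v)/(1 − uv/c²)
= (0.9962 − 0.965)/(1 − 0.9962×0.965) = 0.03120/0.0386670 = 0.8069

u' ≈ 0.8069c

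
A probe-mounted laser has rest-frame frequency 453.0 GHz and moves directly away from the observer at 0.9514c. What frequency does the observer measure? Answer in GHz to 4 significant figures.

f_obs ≈ 71.49 GHz

Relativistic Doppler: f_obs = f_src √((1−β)/(1+β))
= 453.0 × √(0.0486000/1.95140) = 453.0 × 0.157814 = 71.49 GHz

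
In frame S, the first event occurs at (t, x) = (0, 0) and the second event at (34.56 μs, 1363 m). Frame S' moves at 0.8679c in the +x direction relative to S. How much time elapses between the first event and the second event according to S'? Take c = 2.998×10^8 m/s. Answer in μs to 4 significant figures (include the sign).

γ = 1/√(1 − 0.8679²) = 2.01313
Δt' = γ(Δt − vΔx/c²) = 2.01313 × (34.56 μs − 0.8679×1363 m / (2.998×10^8 m/s))
= 2.01313 × (30.6142 μs) = 61.63 μs

Δt' ≈ 61.63 μs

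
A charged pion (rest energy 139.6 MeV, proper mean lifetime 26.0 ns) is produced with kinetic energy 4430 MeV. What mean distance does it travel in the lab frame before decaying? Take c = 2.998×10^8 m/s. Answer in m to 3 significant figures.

d ≈ 255 m

γ = 1 + K/(m₀c²) = 1 + 4430/139.6 = 32.734
β = √(1 − 1/γ²) = 0.99953
Dilated lifetime: γτ₀ = 32.734 × 26.0 ns = 851.07 ns
d = βc·γτ₀ = 0.99953 × (2.998×10^8 m/s) × 8.5107×10^-7 s = 255 m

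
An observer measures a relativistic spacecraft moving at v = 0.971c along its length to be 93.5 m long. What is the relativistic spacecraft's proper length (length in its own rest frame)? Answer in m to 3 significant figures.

γ = 1/√(1 − 0.971²) = 4.1827
L₀ = γL = 4.1827 × 93.5 = 391 m

L₀ ≈ 391 m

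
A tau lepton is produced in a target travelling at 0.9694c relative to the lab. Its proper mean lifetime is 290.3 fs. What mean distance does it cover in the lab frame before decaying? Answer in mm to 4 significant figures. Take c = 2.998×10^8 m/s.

d ≈ 0.3437 mm

γ = 1/√(1 − 0.9694²) = 4.07354
Dilated lifetime: Δt = γτ₀ = 4.07354 × 290.3 fs = 1182.55 fs
d = vΔt = 0.9694c × 1182.55 fs = 2.90626×10^8 m/s × 1.18255×10^-12 s = 0.3437 mm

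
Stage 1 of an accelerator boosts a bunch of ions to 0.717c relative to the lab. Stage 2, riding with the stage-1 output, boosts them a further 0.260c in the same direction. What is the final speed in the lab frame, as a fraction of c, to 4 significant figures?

u ≈ 0.8235c

Compose boost 2: (0.260 + 0.717)/(1 + 0.260×0.717) = 0.9770/1.18642 = 0.8235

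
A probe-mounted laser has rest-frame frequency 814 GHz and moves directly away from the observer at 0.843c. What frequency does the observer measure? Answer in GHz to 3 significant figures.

Relativistic Doppler: f_obs = f_src √((1−β)/(1+β))
= 814 × √(0.15700/1.8430) = 814 × 0.29187 = 238 GHz

f_obs ≈ 238 GHz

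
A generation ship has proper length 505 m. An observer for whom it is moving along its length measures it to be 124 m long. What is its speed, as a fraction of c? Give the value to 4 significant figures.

γ = L₀/L = 505/124 = 4.07258
β = √(1 − 1/γ²) = 0.9694

β ≈ 0.9694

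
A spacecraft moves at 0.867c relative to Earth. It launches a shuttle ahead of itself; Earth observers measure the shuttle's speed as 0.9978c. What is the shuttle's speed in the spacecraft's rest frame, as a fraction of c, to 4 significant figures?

u' ≈ 0.9696c

Inverse velocity addition: u' = (u − v)/(1 − uv/c²)
= (0.9978 − 0.867)/(1 − 0.9978×0.867) = 0.1308/0.134907 = 0.9696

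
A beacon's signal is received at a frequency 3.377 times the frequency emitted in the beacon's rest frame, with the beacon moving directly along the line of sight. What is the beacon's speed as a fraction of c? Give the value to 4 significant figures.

β ≈ 0.8388

f_obs/f_src = √((1+β)/(1−β)) = 3.377  ⇒  (1+β)/(1−β) = 11.4041
β = |1 − D²|/(1 + D²) = |1 − 11.4041|/(1 + 11.4041) = 0.8388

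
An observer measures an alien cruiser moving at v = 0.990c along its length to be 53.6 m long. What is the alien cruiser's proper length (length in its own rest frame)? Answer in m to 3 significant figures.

γ = 1/√(1 − 0.990²) = 7.0888
L₀ = γL = 7.0888 × 53.6 = 380 m

L₀ ≈ 380 m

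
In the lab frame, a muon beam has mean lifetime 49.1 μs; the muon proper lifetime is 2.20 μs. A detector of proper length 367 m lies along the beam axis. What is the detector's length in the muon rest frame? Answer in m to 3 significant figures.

Time dilation ⇒ γ = Δt/τ₀ = 49.1/2.20 = 22.318
Length contraction: L = L₀/γ = 367/22.318 = 16.4 m

L ≈ 16.4 m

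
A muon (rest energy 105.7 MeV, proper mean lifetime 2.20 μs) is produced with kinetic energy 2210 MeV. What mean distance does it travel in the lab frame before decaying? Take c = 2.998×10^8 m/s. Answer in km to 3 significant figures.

d ≈ 14.4 km

γ = 1 + K/(m₀c²) = 1 + 2210/105.7 = 21.908
β = √(1 − 1/γ²) = 0.99896
Dilated lifetime: γτ₀ = 21.908 × 2.20 μs = 48.198 μs
d = βc·γτ₀ = 0.99896 × (2.998×10^8 m/s) × 4.8198×10^-5 s = 14.4 km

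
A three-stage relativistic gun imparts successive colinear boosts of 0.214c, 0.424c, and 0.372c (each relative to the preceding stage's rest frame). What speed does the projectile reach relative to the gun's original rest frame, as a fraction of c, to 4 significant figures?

Compose boost 2: (0.424 + 0.214)/(1 + 0.424×0.214) = 0.6380/1.09074 = 0.584926
Compose boost 3: (0.372 + 0.584926)/(1 + 0.372×0.584926) = 0.956926/1.21759 = 0.7859

u ≈ 0.7859c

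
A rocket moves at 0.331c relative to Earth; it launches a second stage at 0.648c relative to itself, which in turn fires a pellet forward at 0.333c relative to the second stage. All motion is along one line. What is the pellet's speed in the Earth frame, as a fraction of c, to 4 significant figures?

Compose boost 2: (0.648 + 0.331)/(1 + 0.648×0.331) = 0.9790/1.21449 = 0.806101
Compose boost 3: (0.333 + 0.806101)/(1 + 0.333×0.806101) = 1.13910/1.26843 = 0.8980

u ≈ 0.8980c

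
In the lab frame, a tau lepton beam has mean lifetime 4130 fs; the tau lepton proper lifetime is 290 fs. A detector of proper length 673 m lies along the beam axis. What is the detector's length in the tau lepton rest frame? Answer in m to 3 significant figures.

Time dilation ⇒ γ = Δt/τ₀ = 4130/290 = 14.241
Length contraction: L = L₀/γ = 673/14.241 = 47.3 m

L ≈ 47.3 m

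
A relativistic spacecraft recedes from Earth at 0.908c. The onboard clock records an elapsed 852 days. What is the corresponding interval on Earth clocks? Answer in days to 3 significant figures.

Δt ≈ 2030 days

γ = 1/√(1 − 0.908²) = 2.3868
Time dilation: Δt = γτ₀ = 2.3868 × 852 days = 2030 days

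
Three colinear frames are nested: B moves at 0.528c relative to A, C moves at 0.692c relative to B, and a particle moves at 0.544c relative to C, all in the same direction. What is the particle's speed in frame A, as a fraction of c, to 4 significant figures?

u ≈ 0.9673c

Compose boost 2: (0.692 + 0.528)/(1 + 0.692×0.528) = 1.220/1.36538 = 0.893527
Compose boost 3: (0.544 + 0.893527)/(1 + 0.544×0.893527) = 1.43753/1.48608 = 0.9673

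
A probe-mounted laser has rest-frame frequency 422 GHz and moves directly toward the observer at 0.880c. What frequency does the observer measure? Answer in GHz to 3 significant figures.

Relativistic Doppler: f_obs = f_src √((1+β)/(1−β))
= 422 × √(1.8800/0.12000) = 422 × 3.9581 = 1670 GHz

f_obs ≈ 1670 GHz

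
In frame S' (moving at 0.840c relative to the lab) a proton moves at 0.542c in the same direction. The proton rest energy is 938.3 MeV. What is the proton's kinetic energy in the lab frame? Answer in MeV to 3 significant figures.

K ≈ 2060 MeV

u_lab = (0.542 + 0.840)/(1 + 0.542×0.840) = 0.949645
γ = 1/√(1 − 0.949645²) = 3.1916
K = (γ − 1)m₀c² = (3.1916 − 1) × 938.3 = 2.1916 × 938.3 = 2060 MeV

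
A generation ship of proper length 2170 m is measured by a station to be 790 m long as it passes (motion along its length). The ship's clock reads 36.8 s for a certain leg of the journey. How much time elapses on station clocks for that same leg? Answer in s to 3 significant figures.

Length contraction ⇒ γ = L₀/L = 2170/790 = 2.7468
Time dilation: Δt = γτ₀ = 2.7468 × 36.8 s = 101 s

Δt ≈ 101 s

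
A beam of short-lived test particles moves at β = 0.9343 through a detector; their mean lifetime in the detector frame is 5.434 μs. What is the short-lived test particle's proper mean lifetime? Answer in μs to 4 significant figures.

τ₀ ≈ 1.937 μs

γ = 1/√(1 − 0.9343²) = 2.80515
Proper time: τ₀ = Δt/γ = 5.434/2.80515 = 1.937 μs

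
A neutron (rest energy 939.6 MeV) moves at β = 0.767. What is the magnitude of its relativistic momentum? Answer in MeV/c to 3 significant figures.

γ = 1/√(1 − 0.767²) = 1.5585
p = γβm₀c = 1.5585 × 0.767 × 939.6 MeV/c = 1120 MeV/c

p ≈ 1120 MeV/c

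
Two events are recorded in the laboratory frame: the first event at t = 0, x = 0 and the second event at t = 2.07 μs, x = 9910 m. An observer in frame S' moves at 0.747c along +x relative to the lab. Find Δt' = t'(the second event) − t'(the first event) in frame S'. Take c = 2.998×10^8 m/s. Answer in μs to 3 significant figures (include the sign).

Δt' ≈ -34.0 μs

γ = 1/√(1 − 0.747²) = 1.5042
Δt' = γ(Δt − vΔx/c²) = 1.5042 × (2.07 μs − 0.747×9910 m / (2.998×10^8 m/s))
= 1.5042 × (-22.622 μs) = -34.0 μs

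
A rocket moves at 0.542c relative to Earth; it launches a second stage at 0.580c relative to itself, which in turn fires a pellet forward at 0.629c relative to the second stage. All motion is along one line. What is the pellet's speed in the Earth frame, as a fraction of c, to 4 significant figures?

u ≈ 0.9647c

Compose boost 2: (0.580 + 0.542)/(1 + 0.580×0.542) = 1.122/1.31436 = 0.853647
Compose boost 3: (0.629 + 0.853647)/(1 + 0.629×0.853647) = 1.48265/1.53694 = 0.9647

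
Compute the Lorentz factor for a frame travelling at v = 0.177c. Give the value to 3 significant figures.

γ ≈ 1.02

γ = 1/√(1 − β²) = 1/√(1 − 0.177²) = 1/√(0.96867) = 1.02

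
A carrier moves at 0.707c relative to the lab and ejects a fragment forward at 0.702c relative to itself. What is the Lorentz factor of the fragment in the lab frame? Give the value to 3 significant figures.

u_lab = (0.702 + 0.707)/(1 + 0.702×0.707) = 1.409/1.49631 = 0.941647
γ = 1/√(1 − 0.941647²) = 2.97

γ ≈ 2.97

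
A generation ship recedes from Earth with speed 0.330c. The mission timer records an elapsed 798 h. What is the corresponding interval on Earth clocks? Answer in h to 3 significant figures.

γ = 1/√(1 − 0.330²) = 1.0593
Time dilation: Δt = γτ₀ = 1.0593 × 798 h = 845 h

Δt ≈ 845 h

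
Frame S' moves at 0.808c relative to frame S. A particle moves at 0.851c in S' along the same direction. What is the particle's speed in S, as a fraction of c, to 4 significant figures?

u ≈ 0.9830c

Relativistic velocity addition: u = (u' + v)/(1 + u'v/c²)
= (0.851 + 0.808)/(1 + 0.851×0.808) = 1.659/1.68761 = 0.9830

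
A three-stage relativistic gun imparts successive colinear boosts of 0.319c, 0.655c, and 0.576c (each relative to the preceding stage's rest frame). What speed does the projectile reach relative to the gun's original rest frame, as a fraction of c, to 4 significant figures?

Compose boost 2: (0.655 + 0.319)/(1 + 0.655×0.319) = 0.9740/1.20894 = 0.805661
Compose boost 3: (0.576 + 0.805661)/(1 + 0.576×0.805661) = 1.38166/1.46406 = 0.9437

u ≈ 0.9437c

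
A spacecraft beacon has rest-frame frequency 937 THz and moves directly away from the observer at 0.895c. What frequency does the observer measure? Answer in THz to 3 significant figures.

f_obs ≈ 221 THz

Relativistic Doppler: f_obs = f_src √((1−β)/(1+β))
= 937 × √(0.10500/1.8950) = 937 × 0.23539 = 221 THz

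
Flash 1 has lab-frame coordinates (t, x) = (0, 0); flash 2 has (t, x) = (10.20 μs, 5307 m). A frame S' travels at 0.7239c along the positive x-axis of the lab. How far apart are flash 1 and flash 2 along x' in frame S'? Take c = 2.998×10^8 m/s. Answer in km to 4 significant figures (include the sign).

Δx' ≈ 4.484 km

γ = 1/√(1 − 0.7239²) = 1.44948
Δx' = γ(Δx − vΔt) = 1.44948 × (5307 m − 0.7239×(2.998×10^8 m/s)×10.20×10^-6 s)
= 1.44948 × (3093.34 m) = 4.484 km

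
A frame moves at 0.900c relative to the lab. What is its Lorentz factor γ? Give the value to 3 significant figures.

γ ≈ 2.29

γ = 1/√(1 − β²) = 1/√(1 − 0.900²) = 1/√(0.19000) = 2.29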